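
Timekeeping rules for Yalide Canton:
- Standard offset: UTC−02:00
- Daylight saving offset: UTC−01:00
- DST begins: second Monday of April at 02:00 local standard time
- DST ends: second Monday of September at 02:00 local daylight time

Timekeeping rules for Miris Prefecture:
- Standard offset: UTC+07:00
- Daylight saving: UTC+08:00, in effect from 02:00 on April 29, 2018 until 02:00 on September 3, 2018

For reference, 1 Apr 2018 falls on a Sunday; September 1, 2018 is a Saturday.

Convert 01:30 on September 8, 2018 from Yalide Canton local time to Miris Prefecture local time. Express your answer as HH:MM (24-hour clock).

09:30

1 April 2018 is a Sunday, so the first Monday is April 2 and the second is April 9.
1 September 2018 is a Saturday, so the first Monday is September 3 and the second is September 10.
Daylight saving runs 9 April – 10 September; September 8, 2018 is inside that window, so Yalide Canton is at UTC−01:00.
01:30 Yalide Canton + 1h = 02:30 UTC.
At the standard offset (UTC+07:00), 02:30 UTC + 7h = 09:30 Miris Prefecture standard time.
Daylight saving runs 29 April – 3 September; the standard-time date in Miris Prefecture, September 8, 2018, is outside that window, so Miris Prefecture is on standard time at UTC+07:00.
02:30 UTC + 7h = 09:30 Miris Prefecture.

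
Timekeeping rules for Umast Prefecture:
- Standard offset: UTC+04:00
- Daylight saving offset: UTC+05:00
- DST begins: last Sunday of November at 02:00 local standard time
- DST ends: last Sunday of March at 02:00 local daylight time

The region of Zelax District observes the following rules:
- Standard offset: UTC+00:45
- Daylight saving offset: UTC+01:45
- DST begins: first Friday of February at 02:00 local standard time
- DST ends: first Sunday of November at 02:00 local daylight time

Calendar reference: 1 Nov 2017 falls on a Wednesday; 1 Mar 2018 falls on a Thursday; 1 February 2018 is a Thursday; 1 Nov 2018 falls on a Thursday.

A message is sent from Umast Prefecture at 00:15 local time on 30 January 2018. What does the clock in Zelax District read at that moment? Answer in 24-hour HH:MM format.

1 November 2017 is a Wednesday, so Sundays fall on 5, 12, 19, 26; the last is November 26.
1 March 2018 is a Thursday, so Sundays fall on 4, 11, 18, 25; the last is March 25.
Daylight saving runs 26 November 2017 – 25 March 2018; 30 January 2018 is inside that window, so Umast Prefecture is at UTC+05:00.
00:15 Umast Prefecture − 5h = 19:15 UTC (rolling into the previous day, 29 January 2018).
1 February 2018 is a Thursday, so the first Friday is February 2.
1 November 2018 is a Thursday, so the first Sunday is November 4.
At the standard offset (UTC+00:45), 19:15 UTC + 0h45m = 20:00 Zelax District standard time.
Daylight saving runs 2 February – 4 November; the standard-time date in Zelax District, 29 January 2018, is outside that window, so Zelax District is on standard time at UTC+00:45.
19:15 UTC + 0h45m = 20:00 Zelax District.

20:00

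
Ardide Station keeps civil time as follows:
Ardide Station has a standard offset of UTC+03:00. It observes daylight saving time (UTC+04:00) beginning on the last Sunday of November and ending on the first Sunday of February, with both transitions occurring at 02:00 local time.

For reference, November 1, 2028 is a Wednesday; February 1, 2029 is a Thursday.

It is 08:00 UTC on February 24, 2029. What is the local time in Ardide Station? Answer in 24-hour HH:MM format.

1 November 2028 is a Wednesday, so Sundays fall on 5, 12, 19, 26; the last is November 26.
1 February 2029 is a Thursday, so the first Sunday is February 4.
At the standard offset (UTC+03:00), 08:00 UTC + 3h = 11:00 Ardide Station standard time.
Daylight saving runs 26 November 2028 – 4 February 2029; the standard-time date in Ardide Station, February 24, 2029, is outside that window, so Ardide Station is on standard time at UTC+03:00.
08:00 UTC + 3h = 11:00 local.

11:00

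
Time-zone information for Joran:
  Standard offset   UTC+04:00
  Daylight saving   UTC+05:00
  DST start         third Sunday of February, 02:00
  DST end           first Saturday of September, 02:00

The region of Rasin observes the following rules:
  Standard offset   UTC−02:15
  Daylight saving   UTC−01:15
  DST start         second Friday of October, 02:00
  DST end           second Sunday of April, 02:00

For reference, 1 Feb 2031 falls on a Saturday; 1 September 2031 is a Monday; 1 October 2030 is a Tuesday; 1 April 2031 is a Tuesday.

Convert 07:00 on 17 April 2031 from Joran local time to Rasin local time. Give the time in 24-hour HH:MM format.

1 February 2031 is a Saturday, so the first Sunday is February 2 and the third is February 16.
1 September 2031 is a Monday, so the first Saturday is September 6.
Daylight saving runs 16 February – 6 September; 17 April 2031 is inside that window, so Joran is at UTC+05:00.
07:00 Joran − 5h = 02:00 UTC.
1 October 2030 is a Tuesday, so the first Friday is October 4 and the second is October 11.
1 April 2031 is a Tuesday, so the first Sunday is April 6 and the second is April 13.
At the standard offset (UTC−02:15), 02:00 UTC − 2h15m = 23:45 Rasin standard time (rolling into the previous day, 16 April 2031).
Daylight saving runs 11 October 2030 – 13 April 2031; the standard-time date in Rasin, 16 April 2031, is outside that window, so Rasin is on standard time at UTC−02:15.
02:00 UTC − 2h15m = 23:45 Rasin (rolling into the previous day, 16 April 2031).

23:45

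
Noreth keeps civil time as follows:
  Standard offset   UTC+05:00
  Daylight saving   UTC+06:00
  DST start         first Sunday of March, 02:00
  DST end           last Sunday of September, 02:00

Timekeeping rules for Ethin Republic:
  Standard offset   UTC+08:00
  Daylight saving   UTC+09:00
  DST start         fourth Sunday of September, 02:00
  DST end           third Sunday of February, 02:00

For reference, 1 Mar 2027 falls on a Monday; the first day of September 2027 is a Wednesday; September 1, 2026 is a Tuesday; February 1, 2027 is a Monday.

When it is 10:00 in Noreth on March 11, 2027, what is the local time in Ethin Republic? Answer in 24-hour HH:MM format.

12:00

1 March 2027 is a Monday, so the first Sunday is March 7.
1 September 2027 is a Wednesday, so Sundays fall on 5, 12, 19, 26; the last is September 26.
March 11, 2027 lies within the daylight-saving period (7 March – 26 September), so Noreth is on daylight time, UTC+06:00.
10:00 Noreth − 6h = 04:00 UTC.
1 September 2026 is a Tuesday, so the first Sunday is September 6 and the fourth is September 27.
1 February 2027 is a Monday, so the first Sunday is February 7 and the third is February 21.
At the standard offset (UTC+08:00), 04:00 UTC + 8h = 12:00 Ethin Republic standard time.
The standard-time date in Ethin Republic, March 11, 2027, is outside the daylight-saving period (27 September 2026 – 21 February 2027), so Ethin Republic is on standard time, UTC+08:00.
04:00 UTC + 8h = 12:00 Ethin Republic.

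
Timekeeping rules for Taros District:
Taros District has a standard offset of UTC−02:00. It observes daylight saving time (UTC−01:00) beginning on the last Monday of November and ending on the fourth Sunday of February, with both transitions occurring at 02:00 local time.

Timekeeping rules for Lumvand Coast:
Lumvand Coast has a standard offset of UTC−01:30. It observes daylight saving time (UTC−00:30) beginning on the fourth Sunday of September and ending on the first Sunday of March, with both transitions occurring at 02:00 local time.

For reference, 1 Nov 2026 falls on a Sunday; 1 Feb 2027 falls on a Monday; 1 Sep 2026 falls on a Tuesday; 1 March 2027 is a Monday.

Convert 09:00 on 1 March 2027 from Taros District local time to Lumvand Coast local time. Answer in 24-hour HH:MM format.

1 November 2026 is a Sunday, so Mondays fall on 2, 9, 16, 23, 30; the last is November 30.
1 February 2027 is a Monday, so the first Sunday is February 7 and the fourth is February 28.
Daylight saving runs 30 November 2026 – 28 February 2027; 1 March 2027 is outside that window, so Taros District is on standard time at UTC−02:00.
09:00 Taros District + 2h = 11:00 UTC.
1 September 2026 is a Tuesday, so the first Sunday is September 6 and the fourth is September 27.
1 March 2027 is a Monday, so the first Sunday is March 7.
At the standard offset (UTC−01:30), 11:00 UTC − 1h30m = 09:30 Lumvand Coast standard time.
Daylight saving runs 27 September 2026 – 7 March 2027; the standard-time date in Lumvand Coast, 1 March 2027, is inside that window, so Lumvand Coast is at UTC−00:30.
11:00 UTC − 0h30m = 10:30 Lumvand Coast.

10:30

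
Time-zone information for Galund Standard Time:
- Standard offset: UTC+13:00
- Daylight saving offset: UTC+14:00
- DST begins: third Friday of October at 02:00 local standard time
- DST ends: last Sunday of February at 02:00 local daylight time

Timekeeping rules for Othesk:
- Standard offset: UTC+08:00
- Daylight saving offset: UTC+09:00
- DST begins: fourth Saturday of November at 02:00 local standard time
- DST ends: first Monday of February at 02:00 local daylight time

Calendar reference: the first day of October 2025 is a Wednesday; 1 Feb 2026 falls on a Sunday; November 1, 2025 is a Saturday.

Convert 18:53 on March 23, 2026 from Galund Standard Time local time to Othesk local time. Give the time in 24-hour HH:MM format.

1 October 2025 is a Wednesday, so the first Friday is October 3 and the third is October 17.
1 February 2026 is a Sunday, so Sundays fall on 1, 8, 15, 22; the last is February 22.
March 23, 2026 does not fall between 17 October 2025 and 22 February 2026, so daylight saving is not in effect and Galund Standard Time is at UTC+13:00.
18:53 Galund Standard Time − 13h = 05:53 UTC.
1 November 2025 is a Saturday, so the first Saturday is November 1 and the fourth is November 22.
1 February 2026 is a Sunday, so the first Monday is February 2.
At the standard offset (UTC+08:00), 05:53 UTC + 8h = 13:53 Othesk standard time.
Daylight saving runs 22 November 2025 – 2 February 2026; the standard-time date in Othesk, March 23, 2026, is outside that window, so Othesk is on standard time at UTC+08:00.
05:53 UTC + 8h = 13:53 Othesk.

13:53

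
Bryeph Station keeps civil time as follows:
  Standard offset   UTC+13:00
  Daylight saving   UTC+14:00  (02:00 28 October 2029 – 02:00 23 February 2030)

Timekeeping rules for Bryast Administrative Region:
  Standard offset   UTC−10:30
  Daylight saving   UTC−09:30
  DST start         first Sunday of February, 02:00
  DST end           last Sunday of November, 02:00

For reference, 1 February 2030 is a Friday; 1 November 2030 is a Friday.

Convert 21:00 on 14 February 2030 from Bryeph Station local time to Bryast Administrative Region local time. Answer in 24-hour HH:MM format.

14 February 2030 falls between 28 October 2029 and 23 February 2030, so daylight saving is in effect and Bryeph Station is at UTC+14:00.
21:00 Bryeph Station − 14h = 07:00 UTC.
1 February 2030 is a Friday, so the first Sunday is February 3.
1 November 2030 is a Friday, so Sundays fall on 3, 10, 17, 24; the last is November 24.
At the standard offset (UTC−10:30), 07:00 UTC − 10h30m = 20:30 Bryast Administrative Region standard time (rolling into the previous day, 13 February 2030).
The standard-time date in Bryast Administrative Region, 13 February 2030, falls between 3 February and 24 November, so daylight saving is in effect and Bryast Administrative Region is at UTC−09:30.
07:00 UTC − 9h30m = 21:30 Bryast Administrative Region (rolling into the previous day, 13 February 2030).

21:30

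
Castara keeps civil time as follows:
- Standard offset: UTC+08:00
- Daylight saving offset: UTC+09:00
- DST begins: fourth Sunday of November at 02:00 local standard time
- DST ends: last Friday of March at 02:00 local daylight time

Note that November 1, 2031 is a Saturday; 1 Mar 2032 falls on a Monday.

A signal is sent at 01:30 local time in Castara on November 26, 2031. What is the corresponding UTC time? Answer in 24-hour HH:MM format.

1 November 2031 is a Saturday, so the first Sunday is November 2 and the fourth is November 23.
1 March 2032 is a Monday, so Fridays fall on 5, 12, 19, 26; the last is March 26.
November 26, 2031 lies within the daylight-saving period (23 November 2031 – 26 March 2032), so Castara is on daylight time, UTC+09:00.
01:30 local − 9h = 16:30 UTC (rolling into the previous day, 25 November 2031).

16:30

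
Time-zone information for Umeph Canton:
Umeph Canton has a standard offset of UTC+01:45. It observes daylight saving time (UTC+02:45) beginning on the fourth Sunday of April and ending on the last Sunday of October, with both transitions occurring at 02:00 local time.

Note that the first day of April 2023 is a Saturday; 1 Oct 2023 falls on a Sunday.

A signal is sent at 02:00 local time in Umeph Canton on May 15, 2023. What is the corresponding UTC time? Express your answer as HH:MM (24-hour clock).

1 April 2023 is a Saturday, so the first Sunday is April 2 and the fourth is April 23.
1 October 2023 is a Sunday, so Sundays fall on 1, 8, 15, 22, 29; the last is October 29.
Daylight saving runs 23 April – 29 October; May 15, 2023 is inside that window, so Umeph Canton is at UTC+02:45.
02:00 local − 2h45m = 23:15 UTC (rolling into the previous day, 14 May 2023).

23:15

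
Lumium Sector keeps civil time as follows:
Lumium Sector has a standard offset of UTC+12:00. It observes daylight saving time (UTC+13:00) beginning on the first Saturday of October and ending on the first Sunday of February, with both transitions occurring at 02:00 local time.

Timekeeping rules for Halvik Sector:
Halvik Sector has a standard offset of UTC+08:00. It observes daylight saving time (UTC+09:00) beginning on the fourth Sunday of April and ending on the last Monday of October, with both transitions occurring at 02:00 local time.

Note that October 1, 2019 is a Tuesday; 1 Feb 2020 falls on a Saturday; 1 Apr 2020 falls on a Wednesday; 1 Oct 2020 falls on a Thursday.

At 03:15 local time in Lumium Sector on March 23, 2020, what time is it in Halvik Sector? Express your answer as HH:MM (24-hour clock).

23:15

1 October 2019 is a Tuesday, so the first Saturday is October 5.
1 February 2020 is a Saturday, so the first Sunday is February 2.
March 23, 2020 does not fall between 5 October 2019 and 2 February 2020, so daylight saving is not in effect and Lumium Sector is at UTC+12:00.
03:15 Lumium Sector − 12h = 15:15 UTC (rolling into the previous day, 22 March 2020).
1 April 2020 is a Wednesday, so the first Sunday is April 5 and the fourth is April 26.
1 October 2020 is a Thursday, so Mondays fall on 5, 12, 19, 26; the last is October 26.
At the standard offset (UTC+08:00), 15:15 UTC + 8h = 23:15 Halvik Sector standard time.
Daylight saving runs 26 April – 26 October; the standard-time date in Halvik Sector, March 22, 2020, is outside that window, so Halvik Sector is on standard time at UTC+08:00.
15:15 UTC + 8h = 23:15 Halvik Sector.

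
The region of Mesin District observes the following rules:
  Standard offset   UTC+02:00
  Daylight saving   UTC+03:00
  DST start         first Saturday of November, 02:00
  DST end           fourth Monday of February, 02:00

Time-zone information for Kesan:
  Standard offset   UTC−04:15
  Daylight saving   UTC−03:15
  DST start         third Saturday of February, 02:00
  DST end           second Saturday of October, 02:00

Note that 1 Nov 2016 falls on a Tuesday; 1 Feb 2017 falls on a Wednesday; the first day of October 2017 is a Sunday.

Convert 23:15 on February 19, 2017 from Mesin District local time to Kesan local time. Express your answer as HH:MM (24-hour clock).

17:00

1 November 2016 is a Tuesday, so the first Saturday is November 5.
1 February 2017 is a Wednesday, so the first Monday is February 6 and the fourth is February 27.
February 19, 2017 falls between 5 November 2016 and 27 February 2017, so daylight saving is in effect and Mesin District is at UTC+03:00.
23:15 Mesin District − 3h = 20:15 UTC.
1 February 2017 is a Wednesday, so the first Saturday is February 4 and the third is February 18.
1 October 2017 is a Sunday, so the first Saturday is October 7 and the second is October 14.
At the standard offset (UTC−04:15), 20:15 UTC − 4h15m = 16:00 Kesan standard time.
The standard-time date in Kesan, February 19, 2017, lies within the daylight-saving period (18 February – 14 October), so Kesan is on daylight time, UTC−03:15.
20:15 UTC − 3h15m = 17:00 Kesan.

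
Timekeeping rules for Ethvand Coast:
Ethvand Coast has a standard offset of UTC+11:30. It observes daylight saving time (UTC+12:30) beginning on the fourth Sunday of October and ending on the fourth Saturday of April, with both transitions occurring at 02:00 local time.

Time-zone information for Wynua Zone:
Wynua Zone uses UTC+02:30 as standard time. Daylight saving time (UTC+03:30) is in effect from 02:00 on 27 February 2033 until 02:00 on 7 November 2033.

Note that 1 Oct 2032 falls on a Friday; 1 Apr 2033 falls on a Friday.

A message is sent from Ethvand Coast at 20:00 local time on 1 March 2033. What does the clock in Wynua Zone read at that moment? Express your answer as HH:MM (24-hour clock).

1 October 2032 is a Friday, so the first Sunday is October 3 and the fourth is October 24.
1 April 2033 is a Friday, so the first Saturday is April 2 and the fourth is April 23.
1 March 2033 lies within the daylight-saving period (24 October 2032 – 23 April 2033), so Ethvand Coast is on daylight time, UTC+12:30.
20:00 Ethvand Coast − 12h30m = 07:30 UTC.
At the standard offset (UTC+02:30), 07:30 UTC + 2h30m = 10:00 Wynua Zone standard time.
Daylight saving runs 27 February – 7 November; the standard-time date in Wynua Zone, 1 March 2033, is inside that window, so Wynua Zone is at UTC+03:30.
07:30 UTC + 3h30m = 11:00 Wynua Zone.

11:00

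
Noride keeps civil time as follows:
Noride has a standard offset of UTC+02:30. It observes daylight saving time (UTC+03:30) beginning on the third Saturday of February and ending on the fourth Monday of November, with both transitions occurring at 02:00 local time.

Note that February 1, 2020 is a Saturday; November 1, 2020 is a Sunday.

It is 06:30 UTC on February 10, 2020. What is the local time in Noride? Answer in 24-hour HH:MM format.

1 February 2020 is a Saturday, so the first Saturday is February 1 and the third is February 15.
1 November 2020 is a Sunday, so the first Monday is November 2 and the fourth is November 23.
At the standard offset (UTC+02:30), 06:30 UTC + 2h30m = 09:00 Noride standard time.
The standard-time date in Noride, February 10, 2020, is outside the daylight-saving period (15 February – 23 November), so Noride is on standard time, UTC+02:30.
06:30 UTC + 2h30m = 09:00 local.

09:00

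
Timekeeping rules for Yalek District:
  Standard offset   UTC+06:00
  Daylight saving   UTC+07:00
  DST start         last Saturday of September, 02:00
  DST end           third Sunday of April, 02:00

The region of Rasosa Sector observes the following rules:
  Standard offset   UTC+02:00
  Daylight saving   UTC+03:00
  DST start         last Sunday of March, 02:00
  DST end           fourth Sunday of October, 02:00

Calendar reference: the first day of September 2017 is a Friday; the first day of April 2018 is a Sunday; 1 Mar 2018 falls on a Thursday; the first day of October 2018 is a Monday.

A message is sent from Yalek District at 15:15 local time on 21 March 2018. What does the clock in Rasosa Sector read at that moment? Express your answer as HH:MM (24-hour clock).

1 September 2017 is a Friday, so Saturdays fall on 2, 9, 16, 23, 30; the last is September 30.
1 April 2018 is a Sunday, so the first Sunday is April 1 and the third is April 15.
21 March 2018 lies within the daylight-saving period (30 September 2017 – 15 April 2018), so Yalek District is on daylight time, UTC+07:00.
15:15 Yalek District − 7h = 08:15 UTC.
1 March 2018 is a Thursday, so Sundays fall on 4, 11, 18, 25; the last is March 25.
1 October 2018 is a Monday, so the first Sunday is October 7 and the fourth is October 28.
At the standard offset (UTC+02:00), 08:15 UTC + 2h = 10:15 Rasosa Sector standard time.
Daylight saving runs 25 March – 28 October; the standard-time date in Rasosa Sector, 21 March 2018, is outside that window, so Rasosa Sector is on standard time at UTC+02:00.
08:15 UTC + 2h = 10:15 Rasosa Sector.

10:15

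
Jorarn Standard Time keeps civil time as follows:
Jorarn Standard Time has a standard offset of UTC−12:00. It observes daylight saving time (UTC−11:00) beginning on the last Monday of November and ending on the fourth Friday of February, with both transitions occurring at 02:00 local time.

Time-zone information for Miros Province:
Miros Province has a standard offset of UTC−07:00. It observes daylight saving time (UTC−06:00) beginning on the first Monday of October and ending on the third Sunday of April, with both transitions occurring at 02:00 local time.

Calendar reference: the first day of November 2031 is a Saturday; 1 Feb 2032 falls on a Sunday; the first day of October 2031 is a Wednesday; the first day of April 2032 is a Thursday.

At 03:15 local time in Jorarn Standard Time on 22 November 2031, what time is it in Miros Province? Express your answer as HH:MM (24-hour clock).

1 November 2031 is a Saturday, so Mondays fall on 3, 10, 17, 24; the last is November 24.
1 February 2032 is a Sunday, so the first Friday is February 6 and the fourth is February 27.
22 November 2031 does not fall between 24 November 2031 and 27 February 2032, so daylight saving is not in effect and Jorarn Standard Time is at UTC−12:00.
03:15 Jorarn Standard Time + 12h = 15:15 UTC.
1 October 2031 is a Wednesday, so the first Monday is October 6.
1 April 2032 is a Thursday, so the first Sunday is April 4 and the third is April 18.
At the standard offset (UTC−07:00), 15:15 UTC − 7h = 08:15 Miros Province standard time.
Daylight saving runs 6 October 2031 – 18 April 2032; the standard-time date in Miros Province, 22 November 2031, is inside that window, so Miros Province is at UTC−06:00.
15:15 UTC − 6h = 09:15 Miros Province.

09:15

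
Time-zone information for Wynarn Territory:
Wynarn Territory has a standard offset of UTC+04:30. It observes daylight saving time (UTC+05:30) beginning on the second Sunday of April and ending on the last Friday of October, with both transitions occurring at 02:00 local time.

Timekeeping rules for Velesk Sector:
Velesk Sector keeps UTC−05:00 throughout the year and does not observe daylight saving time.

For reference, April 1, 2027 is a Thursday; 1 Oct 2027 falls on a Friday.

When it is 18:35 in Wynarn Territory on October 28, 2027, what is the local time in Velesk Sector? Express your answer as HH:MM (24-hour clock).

1 April 2027 is a Thursday, so the first Sunday is April 4 and the second is April 11.
1 October 2027 is a Friday, so Fridays fall on 1, 8, 15, 22, 29; the last is October 29.
October 28, 2027 falls between 11 April and 29 October, so daylight saving is in effect and Wynarn Territory is at UTC+05:30.
18:35 Wynarn Territory − 5h30m = 13:05 UTC.
Velesk Sector has no daylight saving, so its offset is UTC−05:00 year-round.
13:05 UTC − 5h = 08:05 Velesk Sector.

08:05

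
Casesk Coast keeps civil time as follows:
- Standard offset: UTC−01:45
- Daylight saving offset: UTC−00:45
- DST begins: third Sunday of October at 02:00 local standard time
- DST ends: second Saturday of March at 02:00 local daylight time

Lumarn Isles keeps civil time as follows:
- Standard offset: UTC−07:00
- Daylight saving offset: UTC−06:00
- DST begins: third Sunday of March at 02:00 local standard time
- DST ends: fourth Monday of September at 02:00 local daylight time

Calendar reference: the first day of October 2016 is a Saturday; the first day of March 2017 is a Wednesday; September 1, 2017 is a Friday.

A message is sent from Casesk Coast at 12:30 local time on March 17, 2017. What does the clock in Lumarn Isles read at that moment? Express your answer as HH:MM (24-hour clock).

07:15

1 October 2016 is a Saturday, so the first Sunday is October 2 and the third is October 16.
1 March 2017 is a Wednesday, so the first Saturday is March 4 and the second is March 11.
Daylight saving runs 16 October 2016 – 11 March 2017; March 17, 2017 is outside that window, so Casesk Coast is on standard time at UTC−01:45.
12:30 Casesk Coast + 1h45m = 14:15 UTC.
1 March 2017 is a Wednesday, so the first Sunday is March 5 and the third is March 19.
1 September 2017 is a Friday, so the first Monday is September 4 and the fourth is September 25.
At the standard offset (UTC−07:00), 14:15 UTC − 7h = 07:15 Lumarn Isles standard time.
Daylight saving runs 19 March – 25 September; the standard-time date in Lumarn Isles, March 17, 2017, is outside that window, so Lumarn Isles is on standard time at UTC−07:00.
14:15 UTC − 7h = 07:15 Lumarn Isles.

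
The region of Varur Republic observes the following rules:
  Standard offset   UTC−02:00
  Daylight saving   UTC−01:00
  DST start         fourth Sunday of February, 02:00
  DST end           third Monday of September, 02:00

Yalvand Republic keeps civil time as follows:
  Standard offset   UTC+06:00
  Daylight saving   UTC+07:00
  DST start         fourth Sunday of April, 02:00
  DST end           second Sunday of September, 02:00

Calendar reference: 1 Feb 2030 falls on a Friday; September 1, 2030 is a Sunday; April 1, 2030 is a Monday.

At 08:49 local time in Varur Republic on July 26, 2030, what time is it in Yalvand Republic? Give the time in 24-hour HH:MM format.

1 February 2030 is a Friday, so the first Sunday is February 3 and the fourth is February 24.
1 September 2030 is a Sunday, so the first Monday is September 2 and the third is September 16.
July 26, 2030 lies within the daylight-saving period (24 February – 16 September), so Varur Republic is on daylight time, UTC−01:00.
08:49 Varur Republic + 1h = 09:49 UTC.
1 April 2030 is a Monday, so the first Sunday is April 7 and the fourth is April 28.
1 September 2030 is a Sunday, so the first Sunday is September 1 and the second is September 8.
At the standard offset (UTC+06:00), 09:49 UTC + 6h = 15:49 Yalvand Republic standard time.
Daylight saving runs 28 April – 8 September; the standard-time date in Yalvand Republic, July 26, 2030, is inside that window, so Yalvand Republic is at UTC+07:00.
09:49 UTC + 7h = 16:49 Yalvand Republic.

16:49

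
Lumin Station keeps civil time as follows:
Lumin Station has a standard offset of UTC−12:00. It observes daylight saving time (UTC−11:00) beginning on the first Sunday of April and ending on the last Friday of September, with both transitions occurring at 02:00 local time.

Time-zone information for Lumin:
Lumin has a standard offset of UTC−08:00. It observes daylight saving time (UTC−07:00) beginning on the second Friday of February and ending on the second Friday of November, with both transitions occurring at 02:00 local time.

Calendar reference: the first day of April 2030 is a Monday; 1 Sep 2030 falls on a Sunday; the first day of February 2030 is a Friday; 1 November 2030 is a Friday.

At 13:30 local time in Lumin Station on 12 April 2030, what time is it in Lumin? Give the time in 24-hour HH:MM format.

17:30

1 April 2030 is a Monday, so the first Sunday is April 7.
1 September 2030 is a Sunday, so Fridays fall on 6, 13, 20, 27; the last is September 27.
Daylight saving runs 7 April – 27 September; 12 April 2030 is inside that window, so Lumin Station is at UTC−11:00.
13:30 Lumin Station + 11h = 00:30 UTC (rolling into the next day, 13 April 2030).
1 February 2030 is a Friday, so the first Friday is February 1 and the second is February 8.
1 November 2030 is a Friday, so the first Friday is November 1 and the second is November 8.
At the standard offset (UTC−08:00), 00:30 UTC − 8h = 16:30 Lumin standard time (rolling into the previous day, 12 April 2030).
The standard-time date in Lumin, 12 April 2030, lies within the daylight-saving period (8 February – 8 November), so Lumin is on daylight time, UTC−07:00.
00:30 UTC − 7h = 17:30 Lumin (rolling into the previous day, 12 April 2030).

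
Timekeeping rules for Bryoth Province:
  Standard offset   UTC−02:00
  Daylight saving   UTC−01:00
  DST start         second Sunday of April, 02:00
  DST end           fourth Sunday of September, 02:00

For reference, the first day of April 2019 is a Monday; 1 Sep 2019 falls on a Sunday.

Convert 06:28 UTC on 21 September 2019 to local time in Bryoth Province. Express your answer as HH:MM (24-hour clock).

05:28

1 April 2019 is a Monday, so the first Sunday is April 7 and the second is April 14.
1 September 2019 is a Sunday, so the first Sunday is September 1 and the fourth is September 22.
At the standard offset (UTC−02:00), 06:28 UTC − 2h = 04:28 Bryoth Province standard time.
Daylight saving runs 14 April – 22 September; the standard-time date in Bryoth Province, 21 September 2019, is inside that window, so Bryoth Province is at UTC−01:00.
06:28 UTC − 1h = 05:28 local.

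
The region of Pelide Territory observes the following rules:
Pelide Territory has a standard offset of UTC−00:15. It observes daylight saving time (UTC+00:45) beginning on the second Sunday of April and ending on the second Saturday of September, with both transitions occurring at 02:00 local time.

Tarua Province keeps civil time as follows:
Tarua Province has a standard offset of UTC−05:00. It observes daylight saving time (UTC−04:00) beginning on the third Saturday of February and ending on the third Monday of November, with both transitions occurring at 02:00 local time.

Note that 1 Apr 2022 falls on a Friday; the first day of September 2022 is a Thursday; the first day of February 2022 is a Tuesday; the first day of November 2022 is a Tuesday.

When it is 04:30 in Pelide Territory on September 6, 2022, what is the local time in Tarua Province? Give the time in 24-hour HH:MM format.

1 April 2022 is a Friday, so the first Sunday is April 3 and the second is April 10.
1 September 2022 is a Thursday, so the first Saturday is September 3 and the second is September 10.
Daylight saving runs 10 April – 10 September; September 6, 2022 is inside that window, so Pelide Territory is at UTC+00:45.
04:30 Pelide Territory − 0h45m = 03:45 UTC.
1 February 2022 is a Tuesday, so the first Saturday is February 5 and the third is February 19.
1 November 2022 is a Tuesday, so the first Monday is November 7 and the third is November 21.
At the standard offset (UTC−05:00), 03:45 UTC − 5h = 22:45 Tarua Province standard time (rolling into the previous day, 5 September 2022).
The standard-time date in Tarua Province, September 5, 2022, falls between 19 February and 21 November, so daylight saving is in effect and Tarua Province is at UTC−04:00.
03:45 UTC − 4h = 23:45 Tarua Province (rolling into the previous day, 5 September 2022).

23:45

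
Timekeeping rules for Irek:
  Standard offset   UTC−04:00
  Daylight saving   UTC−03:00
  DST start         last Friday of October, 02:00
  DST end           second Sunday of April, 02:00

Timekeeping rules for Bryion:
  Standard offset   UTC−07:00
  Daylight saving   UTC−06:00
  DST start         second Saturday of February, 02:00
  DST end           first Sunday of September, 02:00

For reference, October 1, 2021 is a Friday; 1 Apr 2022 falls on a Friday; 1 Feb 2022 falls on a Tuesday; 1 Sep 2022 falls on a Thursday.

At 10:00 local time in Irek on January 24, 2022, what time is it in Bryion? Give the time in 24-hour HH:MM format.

1 October 2021 is a Friday, so Fridays fall on 1, 8, 15, 22, 29; the last is October 29.
1 April 2022 is a Friday, so the first Sunday is April 3 and the second is April 10.
Daylight saving runs 29 October 2021 – 10 April 2022; January 24, 2022 is inside that window, so Irek is at UTC−03:00.
10:00 Irek + 3h = 13:00 UTC.
1 February 2022 is a Tuesday, so the first Saturday is February 5 and the second is February 12.
1 September 2022 is a Thursday, so the first Sunday is September 4.
At the standard offset (UTC−07:00), 13:00 UTC − 7h = 06:00 Bryion standard time.
The standard-time date in Bryion, January 24, 2022, is outside the daylight-saving period (12 February – 4 September), so Bryion is on standard time, UTC−07:00.
13:00 UTC − 7h = 06:00 Bryion.

06:00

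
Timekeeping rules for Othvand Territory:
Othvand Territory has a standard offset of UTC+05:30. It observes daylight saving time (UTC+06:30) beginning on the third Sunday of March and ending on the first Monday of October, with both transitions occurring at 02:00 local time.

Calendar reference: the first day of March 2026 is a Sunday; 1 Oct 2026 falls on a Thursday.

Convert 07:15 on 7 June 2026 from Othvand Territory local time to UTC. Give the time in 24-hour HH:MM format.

1 March 2026 is a Sunday, so the first Sunday is March 1 and the third is March 15.
1 October 2026 is a Thursday, so the first Monday is October 5.
7 June 2026 lies within the daylight-saving period (15 March – 5 October), so Othvand Territory is on daylight time, UTC+06:30.
07:15 local − 6h30m = 00:45 UTC.

00:45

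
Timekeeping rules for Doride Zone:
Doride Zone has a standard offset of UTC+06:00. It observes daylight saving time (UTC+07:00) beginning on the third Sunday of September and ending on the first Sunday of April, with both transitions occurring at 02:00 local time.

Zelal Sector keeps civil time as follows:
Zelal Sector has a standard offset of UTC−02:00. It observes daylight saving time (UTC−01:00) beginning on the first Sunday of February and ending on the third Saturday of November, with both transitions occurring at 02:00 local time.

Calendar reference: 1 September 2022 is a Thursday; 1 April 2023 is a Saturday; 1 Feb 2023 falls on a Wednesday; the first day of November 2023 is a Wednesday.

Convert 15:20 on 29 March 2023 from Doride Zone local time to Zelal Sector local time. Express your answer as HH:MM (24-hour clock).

1 September 2022 is a Thursday, so the first Sunday is September 4 and the third is September 18.
1 April 2023 is a Saturday, so the first Sunday is April 2.
29 March 2023 falls between 18 September 2022 and 2 April 2023, so daylight saving is in effect and Doride Zone is at UTC+07:00.
15:20 Doride Zone − 7h = 08:20 UTC.
1 February 2023 is a Wednesday, so the first Sunday is February 5.
1 November 2023 is a Wednesday, so the first Saturday is November 4 and the third is November 18.
At the standard offset (UTC−02:00), 08:20 UTC − 2h = 06:20 Zelal Sector standard time.
The standard-time date in Zelal Sector, 29 March 2023, lies within the daylight-saving period (5 February – 18 November), so Zelal Sector is on daylight time, UTC−01:00.
08:20 UTC − 1h = 07:20 Zelal Sector.

07:20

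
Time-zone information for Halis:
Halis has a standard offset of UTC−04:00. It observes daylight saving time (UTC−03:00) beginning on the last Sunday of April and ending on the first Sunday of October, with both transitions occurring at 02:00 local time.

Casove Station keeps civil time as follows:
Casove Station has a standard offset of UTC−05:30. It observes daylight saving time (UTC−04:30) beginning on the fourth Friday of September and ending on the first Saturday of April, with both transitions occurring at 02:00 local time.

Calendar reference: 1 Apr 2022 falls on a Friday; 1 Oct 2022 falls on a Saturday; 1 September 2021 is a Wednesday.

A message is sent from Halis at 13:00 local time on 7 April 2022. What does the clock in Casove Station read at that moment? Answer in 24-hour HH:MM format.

11:30

1 April 2022 is a Friday, so Sundays fall on 3, 10, 17, 24; the last is April 24.
1 October 2022 is a Saturday, so the first Sunday is October 2.
7 April 2022 is outside the daylight-saving period (24 April – 2 October), so Halis is on standard time, UTC−04:00.
13:00 Halis + 4h = 17:00 UTC.
1 September 2021 is a Wednesday, so the first Friday is September 3 and the fourth is September 24.
1 April 2022 is a Friday, so the first Saturday is April 2.
At the standard offset (UTC−05:30), 17:00 UTC − 5h30m = 11:30 Casove Station standard time.
The standard-time date in Casove Station, 7 April 2022, is outside the daylight-saving period (24 September 2021 – 2 April 2022), so Casove Station is on standard time, UTC−05:30.
17:00 UTC − 5h30m = 11:30 Casove Station.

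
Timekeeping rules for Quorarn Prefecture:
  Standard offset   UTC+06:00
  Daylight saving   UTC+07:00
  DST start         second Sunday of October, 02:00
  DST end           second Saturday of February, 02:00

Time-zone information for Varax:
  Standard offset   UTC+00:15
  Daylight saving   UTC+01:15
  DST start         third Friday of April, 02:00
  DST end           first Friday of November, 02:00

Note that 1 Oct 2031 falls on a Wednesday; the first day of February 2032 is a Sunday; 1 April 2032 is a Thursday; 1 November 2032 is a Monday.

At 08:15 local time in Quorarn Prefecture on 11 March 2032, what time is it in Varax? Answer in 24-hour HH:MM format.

1 October 2031 is a Wednesday, so the first Sunday is October 5 and the second is October 12.
1 February 2032 is a Sunday, so the first Saturday is February 7 and the second is February 14.
11 March 2032 is outside the daylight-saving period (12 October 2031 – 14 February 2032), so Quorarn Prefecture is on standard time, UTC+06:00.
08:15 Quorarn Prefecture − 6h = 02:15 UTC.
1 April 2032 is a Thursday, so the first Friday is April 2 and the third is April 16.
1 November 2032 is a Monday, so the first Friday is November 5.
At the standard offset (UTC+00:15), 02:15 UTC + 0h15m = 02:30 Varax standard time.
The standard-time date in Varax, 11 March 2032, does not fall between 16 April and 5 November, so daylight saving is not in effect and Varax is at UTC+00:15.
02:15 UTC + 0h15m = 02:30 Varax.

02:30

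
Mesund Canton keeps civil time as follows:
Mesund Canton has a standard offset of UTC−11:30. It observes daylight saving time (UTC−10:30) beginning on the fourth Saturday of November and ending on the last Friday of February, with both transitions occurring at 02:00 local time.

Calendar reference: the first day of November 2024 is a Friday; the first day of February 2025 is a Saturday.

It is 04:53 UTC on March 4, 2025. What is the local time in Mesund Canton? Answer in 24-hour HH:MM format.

1 November 2024 is a Friday, so the first Saturday is November 2 and the fourth is November 23.
1 February 2025 is a Saturday, so Fridays fall on 7, 14, 21, 28; the last is February 28.
At the standard offset (UTC−11:30), 04:53 UTC − 11h30m = 17:23 Mesund Canton standard time (rolling into the previous day, 3 March 2025).
The standard-time date in Mesund Canton, March 3, 2025, does not fall between 23 November 2024 and 28 February 2025, so daylight saving is not in effect and Mesund Canton is at UTC−11:30.
04:53 UTC − 11h30m = 17:23 local (rolling into the previous day, 3 March 2025).

17:23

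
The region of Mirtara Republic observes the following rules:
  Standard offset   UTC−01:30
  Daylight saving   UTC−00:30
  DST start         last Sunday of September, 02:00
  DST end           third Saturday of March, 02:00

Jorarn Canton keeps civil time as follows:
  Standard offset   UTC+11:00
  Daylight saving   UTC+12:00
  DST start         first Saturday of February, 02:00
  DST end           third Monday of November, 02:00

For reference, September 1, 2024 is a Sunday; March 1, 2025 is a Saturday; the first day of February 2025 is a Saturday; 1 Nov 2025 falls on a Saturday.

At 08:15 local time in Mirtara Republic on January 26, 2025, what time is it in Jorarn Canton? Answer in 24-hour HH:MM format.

19:45

1 September 2024 is a Sunday, so Sundays fall on 1, 8, 15, 22, 29; the last is September 29.
1 March 2025 is a Saturday, so the first Saturday is March 1 and the third is March 15.
Daylight saving runs 29 September 2024 – 15 March 2025; January 26, 2025 is inside that window, so Mirtara Republic is at UTC−00:30.
08:15 Mirtara Republic + 0h30m = 08:45 UTC.
1 February 2025 is a Saturday, so the first Saturday is February 1.
1 November 2025 is a Saturday, so the first Monday is November 3 and the third is November 17.
At the standard offset (UTC+11:00), 08:45 UTC + 11h = 19:45 Jorarn Canton standard time.
The standard-time date in Jorarn Canton, January 26, 2025, is outside the daylight-saving period (1 February – 17 November), so Jorarn Canton is on standard time, UTC+11:00.
08:45 UTC + 11h = 19:45 Jorarn Canton.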